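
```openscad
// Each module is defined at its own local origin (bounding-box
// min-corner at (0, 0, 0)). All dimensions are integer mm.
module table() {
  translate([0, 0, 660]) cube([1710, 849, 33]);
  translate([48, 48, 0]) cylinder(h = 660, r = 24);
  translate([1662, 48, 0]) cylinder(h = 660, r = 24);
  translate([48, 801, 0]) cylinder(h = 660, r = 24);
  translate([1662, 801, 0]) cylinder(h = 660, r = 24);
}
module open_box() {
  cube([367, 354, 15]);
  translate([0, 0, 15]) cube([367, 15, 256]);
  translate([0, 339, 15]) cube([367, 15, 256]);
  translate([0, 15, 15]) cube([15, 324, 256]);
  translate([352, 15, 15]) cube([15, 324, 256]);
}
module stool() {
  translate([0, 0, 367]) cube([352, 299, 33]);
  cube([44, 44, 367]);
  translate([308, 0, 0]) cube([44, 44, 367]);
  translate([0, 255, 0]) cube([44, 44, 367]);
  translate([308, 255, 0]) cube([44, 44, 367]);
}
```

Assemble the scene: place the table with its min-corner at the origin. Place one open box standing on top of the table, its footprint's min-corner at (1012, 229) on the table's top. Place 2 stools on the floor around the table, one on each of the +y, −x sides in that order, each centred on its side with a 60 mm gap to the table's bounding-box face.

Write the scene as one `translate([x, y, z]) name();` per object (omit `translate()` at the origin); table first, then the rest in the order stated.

table();
translate([1012, 229, 693]) open_box();
translate([679, 909, 0]) stool();
translate([-412, 275, 0]) stool();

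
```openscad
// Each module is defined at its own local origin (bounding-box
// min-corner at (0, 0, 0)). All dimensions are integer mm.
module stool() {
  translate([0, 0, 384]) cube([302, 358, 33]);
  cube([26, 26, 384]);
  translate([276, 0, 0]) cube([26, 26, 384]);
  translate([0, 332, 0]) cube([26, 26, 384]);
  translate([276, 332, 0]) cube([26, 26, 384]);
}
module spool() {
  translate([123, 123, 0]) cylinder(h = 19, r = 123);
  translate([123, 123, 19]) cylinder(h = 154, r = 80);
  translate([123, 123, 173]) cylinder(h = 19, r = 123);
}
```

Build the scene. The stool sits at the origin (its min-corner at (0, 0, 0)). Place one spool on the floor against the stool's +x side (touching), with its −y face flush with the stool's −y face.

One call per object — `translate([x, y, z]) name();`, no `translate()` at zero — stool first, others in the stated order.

stool();
translate([302, 0, 0]) spool();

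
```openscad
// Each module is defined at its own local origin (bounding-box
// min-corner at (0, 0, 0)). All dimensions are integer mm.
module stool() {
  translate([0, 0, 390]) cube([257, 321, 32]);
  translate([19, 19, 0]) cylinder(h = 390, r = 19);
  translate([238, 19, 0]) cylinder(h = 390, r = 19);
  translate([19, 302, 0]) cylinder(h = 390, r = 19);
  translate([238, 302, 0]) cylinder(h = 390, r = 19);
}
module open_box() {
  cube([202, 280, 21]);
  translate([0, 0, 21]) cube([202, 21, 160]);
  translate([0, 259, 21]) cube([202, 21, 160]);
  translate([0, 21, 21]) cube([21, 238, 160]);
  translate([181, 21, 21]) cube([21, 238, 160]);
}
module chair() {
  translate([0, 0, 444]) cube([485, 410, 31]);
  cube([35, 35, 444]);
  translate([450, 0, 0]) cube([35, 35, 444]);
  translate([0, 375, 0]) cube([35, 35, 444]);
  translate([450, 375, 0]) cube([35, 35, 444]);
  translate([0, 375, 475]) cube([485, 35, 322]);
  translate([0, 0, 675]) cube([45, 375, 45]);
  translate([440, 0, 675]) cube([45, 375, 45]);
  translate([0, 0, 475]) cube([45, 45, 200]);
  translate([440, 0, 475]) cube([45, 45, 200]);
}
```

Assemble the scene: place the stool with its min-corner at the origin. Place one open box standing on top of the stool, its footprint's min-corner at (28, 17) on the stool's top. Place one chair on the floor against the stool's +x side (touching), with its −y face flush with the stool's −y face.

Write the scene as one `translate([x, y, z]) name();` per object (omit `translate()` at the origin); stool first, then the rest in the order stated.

stool();
translate([28, 17, 422]) open_box();
translate([257, 0, 0]) chair();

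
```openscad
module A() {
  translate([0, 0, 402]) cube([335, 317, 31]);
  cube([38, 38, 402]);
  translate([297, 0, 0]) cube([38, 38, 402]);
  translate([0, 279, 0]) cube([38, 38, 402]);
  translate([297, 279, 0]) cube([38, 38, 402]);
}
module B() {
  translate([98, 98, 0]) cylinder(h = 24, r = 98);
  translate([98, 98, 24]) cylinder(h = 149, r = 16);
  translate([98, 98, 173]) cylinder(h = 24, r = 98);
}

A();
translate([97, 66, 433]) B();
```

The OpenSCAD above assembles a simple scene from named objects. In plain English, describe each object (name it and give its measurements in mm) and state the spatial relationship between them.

A is a four-legged stool. The seat is a 335×317×31 mm slab whose top surface is at z = 433 mm; four square legs, each 38×38 mm in cross-section, run from the floor (z = 0) to the underside of the seat, each flush with a corner of the seat.

B is a spool: two coaxial disc flanges of radius 98 mm and thickness 24 mm, joined by a core cylinder of radius 16 mm and height 149 mm. The lower flange rests on z = 0 and the three cylinders share a vertical axis.

The spool is on top of the stool.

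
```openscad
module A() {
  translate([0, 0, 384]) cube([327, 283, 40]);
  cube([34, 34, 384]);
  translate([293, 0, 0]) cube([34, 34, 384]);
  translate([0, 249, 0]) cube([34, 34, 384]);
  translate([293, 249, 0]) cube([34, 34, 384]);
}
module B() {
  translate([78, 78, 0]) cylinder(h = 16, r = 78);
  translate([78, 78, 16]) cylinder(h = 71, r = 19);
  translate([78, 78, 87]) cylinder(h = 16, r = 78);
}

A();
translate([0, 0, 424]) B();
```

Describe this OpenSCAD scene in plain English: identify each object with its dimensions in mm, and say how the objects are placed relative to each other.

A is a four-legged stool. The seat is 327×283 mm, 40 mm thick, top at z = 424 mm. It stands on four square legs, each 34×34 mm in cross-section, from z = 0 to the seat underside, each flush with a corner of the seat.

B is a spool: two coaxial disc flanges of radius 78 mm and thickness 16 mm, joined by a core cylinder of radius 19 mm and height 71 mm. The lower flange rests on z = 0 and the three cylinders share a vertical axis.

The spool is on top of the stool.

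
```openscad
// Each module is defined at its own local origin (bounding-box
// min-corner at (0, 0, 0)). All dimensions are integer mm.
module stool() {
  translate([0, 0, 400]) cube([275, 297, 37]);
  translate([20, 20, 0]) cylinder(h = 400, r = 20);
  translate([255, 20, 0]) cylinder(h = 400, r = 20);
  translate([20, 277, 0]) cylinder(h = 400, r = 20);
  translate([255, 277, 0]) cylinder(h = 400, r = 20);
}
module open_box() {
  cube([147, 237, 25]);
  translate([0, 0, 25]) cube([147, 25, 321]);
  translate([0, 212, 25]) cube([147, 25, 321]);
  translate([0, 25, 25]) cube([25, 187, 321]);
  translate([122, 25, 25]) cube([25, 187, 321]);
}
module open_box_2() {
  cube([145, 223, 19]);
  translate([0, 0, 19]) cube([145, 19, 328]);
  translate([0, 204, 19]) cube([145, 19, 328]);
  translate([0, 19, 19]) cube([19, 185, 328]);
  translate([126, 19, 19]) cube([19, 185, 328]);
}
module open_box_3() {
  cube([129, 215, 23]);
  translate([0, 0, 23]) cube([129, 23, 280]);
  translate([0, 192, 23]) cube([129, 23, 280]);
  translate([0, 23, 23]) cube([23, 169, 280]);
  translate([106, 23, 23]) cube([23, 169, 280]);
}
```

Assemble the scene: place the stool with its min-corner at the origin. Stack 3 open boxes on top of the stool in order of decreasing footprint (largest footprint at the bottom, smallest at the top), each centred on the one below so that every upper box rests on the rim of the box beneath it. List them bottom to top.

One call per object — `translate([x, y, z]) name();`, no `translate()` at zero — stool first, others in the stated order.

stool();
translate([64, 30, 437]) open_box();
translate([65, 37, 783]) open_box_2();
translate([73, 41, 1130]) open_box_3();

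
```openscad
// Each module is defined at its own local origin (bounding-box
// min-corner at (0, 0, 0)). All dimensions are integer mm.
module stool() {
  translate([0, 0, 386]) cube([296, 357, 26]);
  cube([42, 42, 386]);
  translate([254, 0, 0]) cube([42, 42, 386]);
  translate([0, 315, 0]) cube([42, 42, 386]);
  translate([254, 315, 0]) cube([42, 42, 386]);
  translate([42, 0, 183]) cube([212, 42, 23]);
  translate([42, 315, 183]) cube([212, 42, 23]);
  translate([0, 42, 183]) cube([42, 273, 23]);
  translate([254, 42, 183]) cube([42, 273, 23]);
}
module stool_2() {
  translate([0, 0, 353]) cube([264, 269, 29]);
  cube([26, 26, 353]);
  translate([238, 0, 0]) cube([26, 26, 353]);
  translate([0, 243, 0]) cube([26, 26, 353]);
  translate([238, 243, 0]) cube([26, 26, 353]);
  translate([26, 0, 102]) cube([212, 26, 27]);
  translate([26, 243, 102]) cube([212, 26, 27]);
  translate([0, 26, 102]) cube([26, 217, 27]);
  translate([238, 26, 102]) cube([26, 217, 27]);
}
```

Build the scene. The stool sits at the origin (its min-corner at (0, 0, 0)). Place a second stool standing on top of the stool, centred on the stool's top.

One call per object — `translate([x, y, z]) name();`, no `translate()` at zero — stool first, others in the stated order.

stool();
translate([16, 44, 412]) stool_2();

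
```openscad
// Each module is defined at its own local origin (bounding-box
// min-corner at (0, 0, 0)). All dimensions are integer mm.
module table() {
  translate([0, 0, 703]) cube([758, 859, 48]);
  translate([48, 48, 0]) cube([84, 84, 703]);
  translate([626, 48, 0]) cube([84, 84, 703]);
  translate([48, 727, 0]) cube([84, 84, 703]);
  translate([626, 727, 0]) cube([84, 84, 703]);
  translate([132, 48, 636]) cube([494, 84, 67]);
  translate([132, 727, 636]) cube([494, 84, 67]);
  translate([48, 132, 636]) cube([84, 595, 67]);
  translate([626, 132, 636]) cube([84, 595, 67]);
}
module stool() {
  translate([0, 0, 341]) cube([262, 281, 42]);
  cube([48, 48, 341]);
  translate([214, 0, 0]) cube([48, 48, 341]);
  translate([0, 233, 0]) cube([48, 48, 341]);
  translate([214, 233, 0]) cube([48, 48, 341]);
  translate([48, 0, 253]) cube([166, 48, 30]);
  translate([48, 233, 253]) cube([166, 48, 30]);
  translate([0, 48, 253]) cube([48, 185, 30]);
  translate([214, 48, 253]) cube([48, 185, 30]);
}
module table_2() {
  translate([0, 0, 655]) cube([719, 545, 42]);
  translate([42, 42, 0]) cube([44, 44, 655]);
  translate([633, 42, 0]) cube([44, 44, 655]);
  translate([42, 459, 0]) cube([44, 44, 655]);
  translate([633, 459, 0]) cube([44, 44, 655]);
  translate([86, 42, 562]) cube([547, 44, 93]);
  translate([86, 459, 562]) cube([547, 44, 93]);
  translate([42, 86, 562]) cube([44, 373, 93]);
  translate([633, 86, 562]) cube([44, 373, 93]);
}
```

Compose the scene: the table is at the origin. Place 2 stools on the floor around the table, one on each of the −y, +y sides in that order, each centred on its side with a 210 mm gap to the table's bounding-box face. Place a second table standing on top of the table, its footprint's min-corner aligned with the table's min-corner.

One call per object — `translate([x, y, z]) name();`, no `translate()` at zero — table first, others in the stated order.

table();
translate([248, -491, 0]) stool();
translate([248, 1069, 0]) stool();
translate([0, 0, 751]) table_2();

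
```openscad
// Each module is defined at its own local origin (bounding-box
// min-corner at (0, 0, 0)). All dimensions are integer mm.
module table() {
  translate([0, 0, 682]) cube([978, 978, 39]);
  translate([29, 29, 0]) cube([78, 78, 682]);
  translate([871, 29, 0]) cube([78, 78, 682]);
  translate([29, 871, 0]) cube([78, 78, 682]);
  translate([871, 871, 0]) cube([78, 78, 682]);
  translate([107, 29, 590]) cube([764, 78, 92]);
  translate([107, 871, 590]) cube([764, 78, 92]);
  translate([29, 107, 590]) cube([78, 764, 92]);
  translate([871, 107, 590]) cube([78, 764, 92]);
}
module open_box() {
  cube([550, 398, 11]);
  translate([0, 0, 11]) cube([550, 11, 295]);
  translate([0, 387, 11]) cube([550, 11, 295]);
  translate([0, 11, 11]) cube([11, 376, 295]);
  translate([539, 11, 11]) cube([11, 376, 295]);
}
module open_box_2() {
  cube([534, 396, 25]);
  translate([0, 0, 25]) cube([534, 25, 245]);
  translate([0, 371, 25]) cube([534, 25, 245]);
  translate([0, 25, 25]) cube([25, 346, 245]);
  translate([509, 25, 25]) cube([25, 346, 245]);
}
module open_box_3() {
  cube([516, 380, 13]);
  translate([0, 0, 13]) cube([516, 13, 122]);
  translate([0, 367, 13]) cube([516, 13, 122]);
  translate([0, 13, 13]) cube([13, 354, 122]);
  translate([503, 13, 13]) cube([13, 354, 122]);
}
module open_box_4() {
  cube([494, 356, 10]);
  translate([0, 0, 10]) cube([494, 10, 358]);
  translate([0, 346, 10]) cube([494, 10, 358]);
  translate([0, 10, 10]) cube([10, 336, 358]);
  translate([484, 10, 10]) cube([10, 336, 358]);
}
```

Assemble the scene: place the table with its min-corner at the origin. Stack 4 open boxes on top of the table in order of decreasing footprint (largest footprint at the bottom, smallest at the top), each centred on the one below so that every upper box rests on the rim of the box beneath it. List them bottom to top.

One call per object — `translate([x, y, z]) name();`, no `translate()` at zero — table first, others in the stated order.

table();
translate([214, 290, 721]) open_box();
translate([222, 291, 1027]) open_box_2();
translate([231, 299, 1297]) open_box_3();
translate([242, 311, 1432]) open_box_4();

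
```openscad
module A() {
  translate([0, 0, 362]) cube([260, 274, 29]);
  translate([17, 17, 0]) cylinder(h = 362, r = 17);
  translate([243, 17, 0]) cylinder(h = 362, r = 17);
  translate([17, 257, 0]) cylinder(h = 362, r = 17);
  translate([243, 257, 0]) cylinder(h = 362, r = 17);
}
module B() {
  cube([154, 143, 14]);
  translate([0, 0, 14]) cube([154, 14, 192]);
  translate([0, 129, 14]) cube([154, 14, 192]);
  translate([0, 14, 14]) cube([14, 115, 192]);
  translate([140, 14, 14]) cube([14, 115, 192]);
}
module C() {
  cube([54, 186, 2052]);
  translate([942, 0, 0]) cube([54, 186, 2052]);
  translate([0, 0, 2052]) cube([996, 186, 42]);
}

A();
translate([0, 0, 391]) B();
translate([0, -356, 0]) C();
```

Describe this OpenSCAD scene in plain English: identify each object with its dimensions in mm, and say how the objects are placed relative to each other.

A is a simple wooden stool: a rectangular seat 260 mm (x) by 274 mm (y), 29 mm thick, top face at z = 391 mm, on four round legs, each 34 mm in diameter. The legs rest on z = 0, each leg's axis is inset half a diameter from the nearest pair of seat edges (so the leg's bounding box is flush with the corner).

B is an open-topped rectangular box: outside dimensions 154×143×206 mm, with a uniform wall and base thickness of 14 mm. The base is a full 154×143 slab on the floor; four walls sit on top of the base. The front and back walls (the −y and +y sides) span the full width; the two side walls fit between them.

C is a rectangular door frame: two vertical jambs of 54×186 mm section, 2052 mm tall, with a clear opening 888 mm wide between their inner faces. A header 42 mm tall and 186 mm deep lies on top of the jambs and spans the full outside width.

The open box is on top of the stool. The door frame is on the floor beside the stool on its −y side.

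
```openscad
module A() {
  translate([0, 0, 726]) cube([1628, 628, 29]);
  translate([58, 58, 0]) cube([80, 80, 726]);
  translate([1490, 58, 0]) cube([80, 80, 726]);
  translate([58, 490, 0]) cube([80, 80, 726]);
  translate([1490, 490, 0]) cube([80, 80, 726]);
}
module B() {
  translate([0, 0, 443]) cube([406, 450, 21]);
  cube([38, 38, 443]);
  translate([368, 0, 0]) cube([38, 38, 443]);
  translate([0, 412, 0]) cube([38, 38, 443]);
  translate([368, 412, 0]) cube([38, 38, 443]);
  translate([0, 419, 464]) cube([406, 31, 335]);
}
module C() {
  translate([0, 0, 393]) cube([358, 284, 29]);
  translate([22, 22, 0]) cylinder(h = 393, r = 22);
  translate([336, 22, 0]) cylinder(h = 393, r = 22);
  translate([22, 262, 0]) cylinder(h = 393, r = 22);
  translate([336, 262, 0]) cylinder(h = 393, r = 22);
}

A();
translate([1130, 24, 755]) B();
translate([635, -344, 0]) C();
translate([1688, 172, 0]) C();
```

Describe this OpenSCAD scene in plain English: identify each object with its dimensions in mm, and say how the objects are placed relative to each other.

A is a table with a 1628×628 mm rectangular top, 29 mm thick, top surface at z = 755 mm, supported by four 80×80 mm square legs, each inset 58 mm from the nearest pair of top edges, running from the floor.

B is a chair. The seat is a 406×450×21 mm slab with its top at z = 464 mm, on four 38×38 mm corner legs (flush with the seat edges, standing on z = 0). A flat backrest 31 mm thick, 335 mm tall, spans the full seat width and rises from the seat top along its +y edge, rear face flush with the rear of the seat.

C is a simple wooden stool: a rectangular seat 358 mm (x) by 284 mm (y), 29 mm thick, top face at z = 422 mm, on four round legs, each 44 mm in diameter. The legs rest on z = 0, each leg's axis is inset half a diameter from the nearest pair of seat edges (so the leg's bounding box is flush with the corner).

The chair is on top of the table. Two stools sit around the table at the −y, +x sides.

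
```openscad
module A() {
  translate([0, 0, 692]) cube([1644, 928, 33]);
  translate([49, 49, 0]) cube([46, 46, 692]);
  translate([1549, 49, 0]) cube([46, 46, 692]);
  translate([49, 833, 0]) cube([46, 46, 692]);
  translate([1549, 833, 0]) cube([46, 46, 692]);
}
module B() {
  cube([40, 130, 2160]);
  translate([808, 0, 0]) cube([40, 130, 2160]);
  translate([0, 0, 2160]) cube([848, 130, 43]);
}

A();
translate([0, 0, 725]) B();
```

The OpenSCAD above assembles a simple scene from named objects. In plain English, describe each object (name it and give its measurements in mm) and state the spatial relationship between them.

A is a table with a 1644×928 mm rectangular top, 33 mm thick, top surface at z = 725 mm, supported by four 46×46 mm square legs, each inset 49 mm from the nearest pair of top edges, running from the floor.

B is a door frame. The clear opening is 768 mm wide and 2160 mm high. Two 40 mm wide jambs, 130 mm deep, stand either side of the opening from the floor to the top of the opening. A 43 mm thick head sits across the top of both jambs, spanning the full outside width of the frame.

The door frame is on top of the table.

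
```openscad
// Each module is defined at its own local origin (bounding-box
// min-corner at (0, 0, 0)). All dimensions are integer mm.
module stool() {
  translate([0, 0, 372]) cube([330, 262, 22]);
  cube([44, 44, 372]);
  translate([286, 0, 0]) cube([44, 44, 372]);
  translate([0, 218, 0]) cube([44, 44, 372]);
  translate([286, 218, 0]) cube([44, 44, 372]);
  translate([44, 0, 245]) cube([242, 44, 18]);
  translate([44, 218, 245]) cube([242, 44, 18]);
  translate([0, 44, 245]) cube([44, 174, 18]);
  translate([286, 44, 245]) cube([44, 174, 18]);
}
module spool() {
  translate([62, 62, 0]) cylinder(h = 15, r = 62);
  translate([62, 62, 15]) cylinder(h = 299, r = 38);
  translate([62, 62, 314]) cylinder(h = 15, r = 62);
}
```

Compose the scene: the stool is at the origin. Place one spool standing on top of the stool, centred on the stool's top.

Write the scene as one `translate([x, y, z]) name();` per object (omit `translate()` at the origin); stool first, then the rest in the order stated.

stool();
translate([103, 69, 394]) spool();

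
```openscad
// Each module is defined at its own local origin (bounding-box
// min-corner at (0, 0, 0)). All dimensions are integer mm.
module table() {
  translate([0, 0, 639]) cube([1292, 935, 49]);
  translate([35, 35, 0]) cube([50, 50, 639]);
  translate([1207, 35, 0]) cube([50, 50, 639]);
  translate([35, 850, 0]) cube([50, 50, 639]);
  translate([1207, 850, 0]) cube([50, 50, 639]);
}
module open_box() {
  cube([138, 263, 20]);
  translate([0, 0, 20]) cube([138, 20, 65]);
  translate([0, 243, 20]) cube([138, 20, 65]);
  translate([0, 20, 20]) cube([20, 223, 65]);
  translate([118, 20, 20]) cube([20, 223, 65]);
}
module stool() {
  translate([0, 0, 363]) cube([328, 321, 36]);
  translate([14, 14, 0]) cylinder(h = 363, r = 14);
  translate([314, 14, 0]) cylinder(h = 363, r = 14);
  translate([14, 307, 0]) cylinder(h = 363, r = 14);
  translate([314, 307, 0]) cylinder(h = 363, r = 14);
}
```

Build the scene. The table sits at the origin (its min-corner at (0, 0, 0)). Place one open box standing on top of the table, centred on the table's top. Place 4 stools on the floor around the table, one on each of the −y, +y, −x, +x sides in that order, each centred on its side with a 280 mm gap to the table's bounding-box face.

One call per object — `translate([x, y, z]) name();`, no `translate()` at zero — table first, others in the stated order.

table();
translate([577, 336, 688]) open_box();
translate([482, -601, 0]) stool();
translate([482, 1215, 0]) stool();
translate([-608, 307, 0]) stool();
translate([1572, 307, 0]) stool();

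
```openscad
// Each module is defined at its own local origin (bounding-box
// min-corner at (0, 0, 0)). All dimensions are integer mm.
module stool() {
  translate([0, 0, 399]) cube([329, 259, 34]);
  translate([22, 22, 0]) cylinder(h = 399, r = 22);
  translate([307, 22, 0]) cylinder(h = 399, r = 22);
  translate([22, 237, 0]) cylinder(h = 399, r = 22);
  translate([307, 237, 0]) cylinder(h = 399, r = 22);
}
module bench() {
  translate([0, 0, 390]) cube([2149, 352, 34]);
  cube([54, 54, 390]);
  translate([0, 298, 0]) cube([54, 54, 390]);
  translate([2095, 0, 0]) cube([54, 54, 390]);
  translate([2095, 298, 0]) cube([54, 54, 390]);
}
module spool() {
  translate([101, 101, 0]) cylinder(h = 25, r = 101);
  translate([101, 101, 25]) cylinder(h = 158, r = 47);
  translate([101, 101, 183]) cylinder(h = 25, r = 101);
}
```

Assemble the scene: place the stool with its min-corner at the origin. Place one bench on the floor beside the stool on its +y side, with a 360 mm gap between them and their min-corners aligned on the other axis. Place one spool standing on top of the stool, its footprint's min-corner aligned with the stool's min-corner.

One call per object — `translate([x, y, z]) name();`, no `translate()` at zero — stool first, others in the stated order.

stool();
translate([0, 619, 0]) bench();
translate([0, 0, 433]) spool();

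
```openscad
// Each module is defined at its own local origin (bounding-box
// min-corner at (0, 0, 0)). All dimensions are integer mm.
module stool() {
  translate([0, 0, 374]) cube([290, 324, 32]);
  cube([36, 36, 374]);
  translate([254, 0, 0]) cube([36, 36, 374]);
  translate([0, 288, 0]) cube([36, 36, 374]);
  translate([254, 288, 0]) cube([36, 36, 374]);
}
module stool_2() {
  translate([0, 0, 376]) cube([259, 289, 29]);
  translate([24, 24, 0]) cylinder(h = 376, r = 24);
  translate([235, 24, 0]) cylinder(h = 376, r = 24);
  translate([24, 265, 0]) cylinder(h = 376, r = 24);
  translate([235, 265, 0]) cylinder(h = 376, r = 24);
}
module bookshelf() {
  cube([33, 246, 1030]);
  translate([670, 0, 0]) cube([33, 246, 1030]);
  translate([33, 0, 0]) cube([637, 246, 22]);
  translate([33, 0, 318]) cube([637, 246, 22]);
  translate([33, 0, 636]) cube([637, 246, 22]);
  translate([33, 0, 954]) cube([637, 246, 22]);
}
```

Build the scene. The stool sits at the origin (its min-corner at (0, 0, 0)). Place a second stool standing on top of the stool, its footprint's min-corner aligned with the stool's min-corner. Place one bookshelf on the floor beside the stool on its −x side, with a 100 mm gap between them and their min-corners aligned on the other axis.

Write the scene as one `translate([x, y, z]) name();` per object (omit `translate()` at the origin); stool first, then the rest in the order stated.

stool();
translate([0, 0, 406]) stool_2();
translate([-803, 0, 0]) bookshelf();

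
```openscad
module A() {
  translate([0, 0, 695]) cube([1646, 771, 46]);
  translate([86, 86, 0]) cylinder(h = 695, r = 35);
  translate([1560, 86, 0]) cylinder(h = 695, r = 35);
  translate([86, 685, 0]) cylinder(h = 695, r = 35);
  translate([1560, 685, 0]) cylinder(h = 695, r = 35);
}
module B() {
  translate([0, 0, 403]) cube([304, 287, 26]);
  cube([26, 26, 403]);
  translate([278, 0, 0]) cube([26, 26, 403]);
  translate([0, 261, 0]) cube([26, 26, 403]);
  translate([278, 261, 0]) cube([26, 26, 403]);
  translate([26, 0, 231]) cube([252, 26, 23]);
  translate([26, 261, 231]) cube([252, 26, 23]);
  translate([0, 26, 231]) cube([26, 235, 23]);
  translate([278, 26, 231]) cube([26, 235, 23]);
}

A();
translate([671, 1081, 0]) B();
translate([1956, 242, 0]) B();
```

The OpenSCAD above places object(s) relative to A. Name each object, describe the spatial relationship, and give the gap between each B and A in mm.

A is a table. B is a stool. Two stools sit around the table at the +y, +x sides. The gap between each stool and the table is 310 mm.

Each stool's nearest face is 310 mm from the table's bounding box.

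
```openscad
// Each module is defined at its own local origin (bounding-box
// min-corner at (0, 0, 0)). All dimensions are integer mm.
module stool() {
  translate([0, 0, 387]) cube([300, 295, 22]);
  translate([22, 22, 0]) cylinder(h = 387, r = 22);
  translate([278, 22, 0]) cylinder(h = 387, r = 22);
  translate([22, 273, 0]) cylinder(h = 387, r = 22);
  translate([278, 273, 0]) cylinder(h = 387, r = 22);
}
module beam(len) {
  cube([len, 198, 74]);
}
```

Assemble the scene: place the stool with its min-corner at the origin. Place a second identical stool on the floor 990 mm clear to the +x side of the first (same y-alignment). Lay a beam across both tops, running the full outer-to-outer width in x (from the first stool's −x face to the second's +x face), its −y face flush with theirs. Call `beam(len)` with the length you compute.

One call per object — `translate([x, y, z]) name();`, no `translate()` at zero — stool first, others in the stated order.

stool();
translate([1290, 0, 0]) stool();
translate([0, 0, 409]) beam(1590);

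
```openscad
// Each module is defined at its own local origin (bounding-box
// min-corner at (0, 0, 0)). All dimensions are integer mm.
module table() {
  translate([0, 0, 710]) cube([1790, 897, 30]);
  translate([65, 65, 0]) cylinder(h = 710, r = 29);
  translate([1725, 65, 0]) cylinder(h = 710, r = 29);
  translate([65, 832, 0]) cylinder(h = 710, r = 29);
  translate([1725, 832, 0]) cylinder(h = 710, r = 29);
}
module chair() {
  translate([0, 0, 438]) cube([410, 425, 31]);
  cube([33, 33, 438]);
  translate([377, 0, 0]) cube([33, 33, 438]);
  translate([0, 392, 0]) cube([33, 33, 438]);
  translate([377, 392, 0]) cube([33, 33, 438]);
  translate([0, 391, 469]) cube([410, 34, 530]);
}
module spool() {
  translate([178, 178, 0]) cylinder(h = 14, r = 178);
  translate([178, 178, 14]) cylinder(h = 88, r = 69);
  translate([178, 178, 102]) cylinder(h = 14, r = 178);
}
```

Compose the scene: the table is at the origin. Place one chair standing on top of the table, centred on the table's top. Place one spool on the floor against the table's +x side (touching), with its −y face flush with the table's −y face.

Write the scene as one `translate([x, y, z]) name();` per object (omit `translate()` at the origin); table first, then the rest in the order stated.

table();
translate([690, 236, 740]) chair();
translate([1790, 0, 0]) spool();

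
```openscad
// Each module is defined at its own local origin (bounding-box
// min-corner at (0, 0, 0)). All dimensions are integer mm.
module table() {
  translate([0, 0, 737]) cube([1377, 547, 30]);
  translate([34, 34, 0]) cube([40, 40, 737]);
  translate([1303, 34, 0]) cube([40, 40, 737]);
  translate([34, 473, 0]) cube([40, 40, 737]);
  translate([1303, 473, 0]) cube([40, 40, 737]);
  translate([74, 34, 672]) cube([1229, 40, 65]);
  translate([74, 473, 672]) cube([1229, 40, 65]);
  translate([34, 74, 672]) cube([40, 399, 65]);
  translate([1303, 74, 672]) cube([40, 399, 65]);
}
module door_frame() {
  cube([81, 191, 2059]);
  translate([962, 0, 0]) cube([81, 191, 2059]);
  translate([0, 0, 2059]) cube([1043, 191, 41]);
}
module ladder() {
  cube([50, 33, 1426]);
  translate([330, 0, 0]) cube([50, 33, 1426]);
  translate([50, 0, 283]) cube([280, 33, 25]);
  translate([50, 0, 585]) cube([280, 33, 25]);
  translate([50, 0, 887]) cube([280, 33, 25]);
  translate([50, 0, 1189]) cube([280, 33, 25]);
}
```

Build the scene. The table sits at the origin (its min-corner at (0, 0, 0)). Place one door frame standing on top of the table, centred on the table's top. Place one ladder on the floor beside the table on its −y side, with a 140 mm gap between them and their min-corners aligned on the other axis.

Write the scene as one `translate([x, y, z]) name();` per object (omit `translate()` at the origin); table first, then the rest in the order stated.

table();
translate([167, 178, 767]) door_frame();
translate([0, -173, 0]) ladder();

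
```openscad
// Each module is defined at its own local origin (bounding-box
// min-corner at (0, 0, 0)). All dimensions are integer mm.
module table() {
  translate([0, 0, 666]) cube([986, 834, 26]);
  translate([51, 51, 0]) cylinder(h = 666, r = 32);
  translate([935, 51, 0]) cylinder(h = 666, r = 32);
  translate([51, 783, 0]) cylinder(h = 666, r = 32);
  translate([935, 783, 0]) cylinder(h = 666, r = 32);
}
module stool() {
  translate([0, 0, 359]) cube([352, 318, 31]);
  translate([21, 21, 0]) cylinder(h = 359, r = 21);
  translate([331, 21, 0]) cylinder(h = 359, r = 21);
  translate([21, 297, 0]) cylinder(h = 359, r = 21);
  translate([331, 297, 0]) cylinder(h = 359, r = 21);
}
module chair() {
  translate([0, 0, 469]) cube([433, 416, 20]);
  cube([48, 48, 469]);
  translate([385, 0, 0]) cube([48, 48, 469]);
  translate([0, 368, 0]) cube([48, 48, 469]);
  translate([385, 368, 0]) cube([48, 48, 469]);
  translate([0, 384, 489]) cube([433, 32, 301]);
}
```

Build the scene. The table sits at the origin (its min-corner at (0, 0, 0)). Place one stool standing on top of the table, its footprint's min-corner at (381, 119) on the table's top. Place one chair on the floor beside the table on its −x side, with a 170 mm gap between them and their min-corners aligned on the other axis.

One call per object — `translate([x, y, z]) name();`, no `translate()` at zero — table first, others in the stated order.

table();
translate([381, 119, 692]) stool();
translate([-603, 0, 0]) chair();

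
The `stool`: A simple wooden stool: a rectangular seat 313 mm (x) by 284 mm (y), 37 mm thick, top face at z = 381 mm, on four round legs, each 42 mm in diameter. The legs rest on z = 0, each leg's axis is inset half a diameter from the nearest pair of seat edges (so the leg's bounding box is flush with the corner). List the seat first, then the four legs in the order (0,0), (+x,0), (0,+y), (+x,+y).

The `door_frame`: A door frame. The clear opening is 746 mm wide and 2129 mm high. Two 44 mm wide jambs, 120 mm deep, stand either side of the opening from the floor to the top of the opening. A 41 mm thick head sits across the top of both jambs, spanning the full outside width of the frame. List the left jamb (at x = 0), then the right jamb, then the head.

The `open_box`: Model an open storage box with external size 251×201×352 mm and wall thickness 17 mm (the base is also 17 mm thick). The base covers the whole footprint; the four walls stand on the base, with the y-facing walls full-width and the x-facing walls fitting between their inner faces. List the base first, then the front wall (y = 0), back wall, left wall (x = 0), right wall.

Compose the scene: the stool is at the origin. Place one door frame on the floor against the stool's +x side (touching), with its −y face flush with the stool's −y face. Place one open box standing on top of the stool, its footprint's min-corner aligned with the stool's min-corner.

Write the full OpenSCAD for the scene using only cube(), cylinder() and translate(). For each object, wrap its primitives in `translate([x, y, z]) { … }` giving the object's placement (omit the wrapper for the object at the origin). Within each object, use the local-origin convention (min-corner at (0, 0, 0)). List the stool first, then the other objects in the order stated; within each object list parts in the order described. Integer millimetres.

translate([0, 0, 344]) cube([313, 284, 37]);
translate([21, 21, 0]) cylinder(h = 344, r = 21);
translate([292, 21, 0]) cylinder(h = 344, r = 21);
translate([21, 263, 0]) cylinder(h = 344, r = 21);
translate([292, 263, 0]) cylinder(h = 344, r = 21);
translate([313, 0, 0]) {
  cube([44, 120, 2129]);
  translate([790, 0, 0]) cube([44, 120, 2129]);
  translate([0, 0, 2129]) cube([834, 120, 41]);
}
translate([0, 0, 381]) {
  cube([251, 201, 17]);
  translate([0, 0, 17]) cube([251, 17, 335]);
  translate([0, 184, 17]) cube([251, 17, 335]);
  translate([0, 17, 17]) cube([17, 167, 335]);
  translate([234, 17, 17]) cube([17, 167, 335]);
}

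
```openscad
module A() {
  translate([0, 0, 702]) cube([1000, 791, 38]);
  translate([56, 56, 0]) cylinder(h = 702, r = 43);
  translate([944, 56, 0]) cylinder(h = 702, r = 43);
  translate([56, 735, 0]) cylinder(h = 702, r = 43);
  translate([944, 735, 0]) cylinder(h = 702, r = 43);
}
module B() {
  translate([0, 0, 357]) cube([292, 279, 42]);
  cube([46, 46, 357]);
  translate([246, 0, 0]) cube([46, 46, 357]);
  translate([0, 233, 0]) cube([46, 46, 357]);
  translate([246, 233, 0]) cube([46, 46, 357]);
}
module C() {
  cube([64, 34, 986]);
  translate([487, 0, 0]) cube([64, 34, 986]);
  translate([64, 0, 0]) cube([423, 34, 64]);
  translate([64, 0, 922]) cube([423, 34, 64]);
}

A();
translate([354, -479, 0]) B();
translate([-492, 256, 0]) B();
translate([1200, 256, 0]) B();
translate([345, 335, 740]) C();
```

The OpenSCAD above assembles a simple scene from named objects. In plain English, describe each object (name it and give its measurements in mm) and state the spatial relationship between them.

A is a rectangular dining table. The top is 1000×791×38 mm with its upper surface at z = 740 mm. It stands on four round legs of 86 mm diameter, each leg's bounding box inset 13 mm from the nearest pair of top edges, running from the floor to the underside of the top.

B is a four-legged stool. The seat is a 292×279×42 mm slab whose top surface is at z = 399 mm; four square legs, each 46×46 mm in cross-section, run from the floor (z = 0) to the underside of the seat, each flush with a corner of the seat.

C is a rectangular picture frame lying in the x–z plane (depth along y). The opening is 423 mm wide (x) by 858 mm tall (z), surrounded by a border 64 mm wide on all four sides. The frame is 34 mm deep and is made of two full-height vertical stiles with two horizontal rails fitted between them.

Three stools sit around the table at the −y, −x, +x sides. The picture frame is on top of the table.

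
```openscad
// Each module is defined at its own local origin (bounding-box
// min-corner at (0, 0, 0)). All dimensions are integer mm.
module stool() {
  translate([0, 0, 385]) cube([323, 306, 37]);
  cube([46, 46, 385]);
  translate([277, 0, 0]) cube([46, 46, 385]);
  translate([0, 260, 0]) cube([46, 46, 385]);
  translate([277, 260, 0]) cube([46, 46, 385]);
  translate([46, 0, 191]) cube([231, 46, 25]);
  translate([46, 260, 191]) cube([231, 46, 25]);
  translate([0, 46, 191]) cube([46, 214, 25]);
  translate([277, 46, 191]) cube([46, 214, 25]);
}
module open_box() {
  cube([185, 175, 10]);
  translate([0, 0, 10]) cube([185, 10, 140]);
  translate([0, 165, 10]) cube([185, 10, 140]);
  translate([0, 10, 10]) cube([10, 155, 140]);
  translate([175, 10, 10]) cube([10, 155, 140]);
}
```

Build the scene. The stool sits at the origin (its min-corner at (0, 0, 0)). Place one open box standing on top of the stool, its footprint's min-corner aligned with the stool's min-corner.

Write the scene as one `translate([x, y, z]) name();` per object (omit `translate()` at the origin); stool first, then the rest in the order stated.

stool();
translate([0, 0, 422]) open_box();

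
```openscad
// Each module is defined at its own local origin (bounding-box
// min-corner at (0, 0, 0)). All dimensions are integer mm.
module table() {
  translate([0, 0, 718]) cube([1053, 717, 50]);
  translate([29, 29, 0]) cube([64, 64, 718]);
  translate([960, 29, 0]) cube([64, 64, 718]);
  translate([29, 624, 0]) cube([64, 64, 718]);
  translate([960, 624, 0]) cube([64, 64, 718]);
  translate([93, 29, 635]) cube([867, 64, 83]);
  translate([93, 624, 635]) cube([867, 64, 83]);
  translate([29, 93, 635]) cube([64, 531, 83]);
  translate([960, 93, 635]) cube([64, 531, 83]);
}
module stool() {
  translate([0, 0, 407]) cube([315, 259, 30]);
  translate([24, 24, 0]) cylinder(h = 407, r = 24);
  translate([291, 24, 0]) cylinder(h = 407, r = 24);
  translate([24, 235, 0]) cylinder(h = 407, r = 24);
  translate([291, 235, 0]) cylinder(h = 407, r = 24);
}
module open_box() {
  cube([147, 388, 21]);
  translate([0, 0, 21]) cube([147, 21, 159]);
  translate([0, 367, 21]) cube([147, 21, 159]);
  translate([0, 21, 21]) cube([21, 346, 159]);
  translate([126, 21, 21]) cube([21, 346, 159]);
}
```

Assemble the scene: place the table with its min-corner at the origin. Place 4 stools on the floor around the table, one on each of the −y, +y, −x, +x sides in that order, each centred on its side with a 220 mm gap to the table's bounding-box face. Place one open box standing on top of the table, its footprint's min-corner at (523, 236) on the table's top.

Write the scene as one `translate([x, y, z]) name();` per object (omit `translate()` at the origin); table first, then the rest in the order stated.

table();
translate([369, -479, 0]) stool();
translate([369, 937, 0]) stool();
translate([-535, 229, 0]) stool();
translate([1273, 229, 0]) stool();
translate([523, 236, 768]) open_box();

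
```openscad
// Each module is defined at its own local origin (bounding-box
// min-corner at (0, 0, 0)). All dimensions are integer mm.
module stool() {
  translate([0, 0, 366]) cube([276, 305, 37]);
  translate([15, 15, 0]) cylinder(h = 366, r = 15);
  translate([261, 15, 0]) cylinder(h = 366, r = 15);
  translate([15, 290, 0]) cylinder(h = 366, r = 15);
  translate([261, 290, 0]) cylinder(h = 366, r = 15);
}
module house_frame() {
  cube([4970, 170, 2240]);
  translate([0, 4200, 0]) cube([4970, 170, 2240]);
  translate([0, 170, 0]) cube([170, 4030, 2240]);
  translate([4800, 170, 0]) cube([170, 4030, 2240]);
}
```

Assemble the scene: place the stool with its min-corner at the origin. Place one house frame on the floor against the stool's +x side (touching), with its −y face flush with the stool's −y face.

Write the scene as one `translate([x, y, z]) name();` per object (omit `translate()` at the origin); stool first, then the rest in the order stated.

stool();
translate([276, 0, 0]) house_frame();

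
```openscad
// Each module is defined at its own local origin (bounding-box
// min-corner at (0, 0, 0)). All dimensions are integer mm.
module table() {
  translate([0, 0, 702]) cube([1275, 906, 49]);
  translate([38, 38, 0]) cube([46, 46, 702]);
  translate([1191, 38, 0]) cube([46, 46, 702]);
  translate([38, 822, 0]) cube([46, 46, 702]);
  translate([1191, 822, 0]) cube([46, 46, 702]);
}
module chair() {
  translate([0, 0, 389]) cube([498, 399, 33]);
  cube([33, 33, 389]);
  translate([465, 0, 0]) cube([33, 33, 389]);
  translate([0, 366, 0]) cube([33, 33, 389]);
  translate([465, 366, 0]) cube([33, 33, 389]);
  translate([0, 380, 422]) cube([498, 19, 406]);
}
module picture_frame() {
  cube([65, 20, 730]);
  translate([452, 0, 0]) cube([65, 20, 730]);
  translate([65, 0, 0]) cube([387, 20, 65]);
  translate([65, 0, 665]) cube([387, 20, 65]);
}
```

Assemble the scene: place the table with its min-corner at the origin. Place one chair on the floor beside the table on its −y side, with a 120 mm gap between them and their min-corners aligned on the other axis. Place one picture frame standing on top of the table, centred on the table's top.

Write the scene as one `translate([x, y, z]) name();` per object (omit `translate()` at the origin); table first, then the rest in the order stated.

table();
translate([0, -519, 0]) chair();
translate([379, 443, 751]) picture_frame();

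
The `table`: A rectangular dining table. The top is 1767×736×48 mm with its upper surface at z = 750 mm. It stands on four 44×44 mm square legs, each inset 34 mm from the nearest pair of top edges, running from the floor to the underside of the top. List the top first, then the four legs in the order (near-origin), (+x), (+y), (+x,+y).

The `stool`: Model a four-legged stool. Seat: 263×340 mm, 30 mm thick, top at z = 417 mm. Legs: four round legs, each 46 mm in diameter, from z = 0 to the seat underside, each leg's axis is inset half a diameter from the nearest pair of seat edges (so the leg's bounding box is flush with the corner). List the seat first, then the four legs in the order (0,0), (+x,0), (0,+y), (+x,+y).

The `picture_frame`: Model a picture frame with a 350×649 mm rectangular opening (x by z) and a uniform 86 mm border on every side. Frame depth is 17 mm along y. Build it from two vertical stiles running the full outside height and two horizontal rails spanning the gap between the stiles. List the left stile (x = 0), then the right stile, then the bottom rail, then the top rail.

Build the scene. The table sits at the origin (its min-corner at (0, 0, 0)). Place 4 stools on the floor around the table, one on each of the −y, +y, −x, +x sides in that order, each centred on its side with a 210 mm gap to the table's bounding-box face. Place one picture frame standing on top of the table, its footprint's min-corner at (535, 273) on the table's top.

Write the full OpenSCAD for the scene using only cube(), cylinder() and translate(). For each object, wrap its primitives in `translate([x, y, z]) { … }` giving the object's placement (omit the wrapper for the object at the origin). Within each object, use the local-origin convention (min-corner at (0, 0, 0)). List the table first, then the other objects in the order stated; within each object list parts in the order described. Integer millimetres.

translate([0, 0, 702]) cube([1767, 736, 48]);
translate([34, 34, 0]) cube([44, 44, 702]);
translate([1689, 34, 0]) cube([44, 44, 702]);
translate([34, 658, 0]) cube([44, 44, 702]);
translate([1689, 658, 0]) cube([44, 44, 702]);
translate([752, -550, 0]) {
  translate([0, 0, 387]) cube([263, 340, 30]);
  translate([23, 23, 0]) cylinder(h = 387, r = 23);
  translate([240, 23, 0]) cylinder(h = 387, r = 23);
  translate([23, 317, 0]) cylinder(h = 387, r = 23);
  translate([240, 317, 0]) cylinder(h = 387, r = 23);
}
translate([752, 946, 0]) {
  translate([0, 0, 387]) cube([263, 340, 30]);
  translate([23, 23, 0]) cylinder(h = 387, r = 23);
  translate([240, 23, 0]) cylinder(h = 387, r = 23);
  translate([23, 317, 0]) cylinder(h = 387, r = 23);
  translate([240, 317, 0]) cylinder(h = 387, r = 23);
}
translate([-473, 198, 0]) {
  translate([0, 0, 387]) cube([263, 340, 30]);
  translate([23, 23, 0]) cylinder(h = 387, r = 23);
  translate([240, 23, 0]) cylinder(h = 387, r = 23);
  translate([23, 317, 0]) cylinder(h = 387, r = 23);
  translate([240, 317, 0]) cylinder(h = 387, r = 23);
}
translate([1977, 198, 0]) {
  translate([0, 0, 387]) cube([263, 340, 30]);
  translate([23, 23, 0]) cylinder(h = 387, r = 23);
  translate([240, 23, 0]) cylinder(h = 387, r = 23);
  translate([23, 317, 0]) cylinder(h = 387, r = 23);
  translate([240, 317, 0]) cylinder(h = 387, r = 23);
}
translate([535, 273, 750]) {
  cube([86, 17, 821]);
  translate([436, 0, 0]) cube([86, 17, 821]);
  translate([86, 0, 0]) cube([350, 17, 86]);
  translate([86, 0, 735]) cube([350, 17, 86]);
}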